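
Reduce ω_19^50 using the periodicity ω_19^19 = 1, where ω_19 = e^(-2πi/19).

Since ω_19^19 = 1, powers reduce modulo 19.
50 mod 19 = 12
So ω_19^50 = ω_19^12 = e^(-2πi·12/19)

ω_19^50 = ω_19^12 = -0.6773+0.7357i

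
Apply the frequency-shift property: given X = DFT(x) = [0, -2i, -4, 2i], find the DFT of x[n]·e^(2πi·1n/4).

Modulation property: DFT(ω_4^(-1n)·x[n]) = X[(k-1) mod 4], so circularly shift X by 1 positions.

X[k-1] = [2i, 0, -2i, -4]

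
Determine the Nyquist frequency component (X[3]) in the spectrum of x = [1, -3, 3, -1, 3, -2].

X[3] = Σ(n=0 to 5) x[n] · ω_6^(3n) where ω_6 = e^(-2πi/6)
= (1)·ω_6^0 + (-3)·ω_6^3 + (3)·ω_6^6 + (-1)·ω_6^9 + (3)·ω_6^12 + (-2)·ω_6^15

X[3] = 13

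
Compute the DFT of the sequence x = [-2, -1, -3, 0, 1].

X[k] = Σ(n=0 to 4) x[n] · ω_5^(nk)
where ω_5 = e^(-2πi/5)

Computing each X[k]:
X[0] = -5
X[1] = 0.4271+3.6655i
X[2] = -2.9271-1.6776i
X[3] = -2.9271+1.6776i
X[4] = 0.4271-3.6655i

X = [-5, 0.4271+3.6655i, -2.9271-1.6776i, -2.9271+1.6776i, 0.4271-3.6655i]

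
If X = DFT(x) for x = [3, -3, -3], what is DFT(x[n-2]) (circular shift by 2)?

Time shift by 2: X_shifted[k] = ω_3^(2k) · X[k]
Shifted x = [-3, -3, 3]

DFT(x[n-2]) = [-3, -3.0000+5.1962i, -3.0000-5.1962i]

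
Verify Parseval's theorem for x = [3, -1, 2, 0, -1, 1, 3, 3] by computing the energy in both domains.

Time domain:
Σ|x[n]|² = |3|² + |-1|² + |2|² + |0|² + |-1|² + |1|² + |3|² + |3|² = 34.0000

Frequency domain:
(1/8)Σ|X[k]|² = (1/8)(|10|² + |4.7071+4.5355i|² + |-3+3i|² + |3.2929+2.5355i|² + |4|² + |3.2929-2.5355i|² + |-3-3i|² + |4.7071-4.5355i|²) = (1/8)·272.0000 = 34.0000

Both sides agree, confirming Parseval's theorem.

Σ|x[n]|² = (1/N)Σ|X[k]|² = 34.0000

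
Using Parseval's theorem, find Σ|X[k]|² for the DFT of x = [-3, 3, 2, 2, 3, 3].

Parseval: Σ|x[n]|² = (1/N)Σ|X[k]|², so Σ|X[k]|² = N·Σ|x[n]|² = 6·44.0000

Σ|X[k]|² = N·Σ|x[n]|² = 6·44.0000 = 264.0000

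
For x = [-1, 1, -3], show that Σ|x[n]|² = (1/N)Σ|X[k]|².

Time domain:
Σ|x[n]|² = |-1|² + |1|² + |-3|² = 11.0000

Frequency domain:
(1/3)Σ|X[k]|² = (1/3)(|-3|² + |-3.4641i|² + |3.4641i|²) = (1/3)·33.0000 = 11.0000

Both sides agree, confirming Parseval's theorem.

Σ|x[n]|² = (1/N)Σ|X[k]|² = 11.0000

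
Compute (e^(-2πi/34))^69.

Since ω_34^34 = 1, powers reduce modulo 34.
69 mod 34 = 1
So ω_34^69 = ω_34^1 = e^(-2πi·1/34)

ω_34^69 = ω_34^1 = 0.9830-0.1837i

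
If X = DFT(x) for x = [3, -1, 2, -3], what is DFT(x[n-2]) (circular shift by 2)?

Time shift by 2: X_shifted[k] = ω_4^(2k) · X[k]
Shifted x = [2, -3, 3, -1]

DFT(x[n-2]) = [1, -1+2i, 9, -1-2i]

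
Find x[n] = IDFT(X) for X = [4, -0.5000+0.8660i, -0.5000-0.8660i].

x[n] = (1/3) Σ(k=0 to 2) X[k] · e^(2πikn/3)

Computing each x[n]:
x[0] = 1
x[1] = 1
x[2] = 2

x = [1, 1, 2]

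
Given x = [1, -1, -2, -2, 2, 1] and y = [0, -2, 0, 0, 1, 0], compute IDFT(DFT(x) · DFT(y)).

(x ⊛ y)[n] = Σ(m=0 to 5) x[m] · y[(n-m) mod 6]

Computing each output sample:
(x ⊛ y)[0] = -4
(x ⊛ y)[1] = -4
(x ⊛ y)[2] = 4
(x ⊛ y)[3] = 5
(x ⊛ y)[4] = 5
(x ⊛ y)[5] = -5

x ⊛ y = [-4, -4, 4, 5, 5, -5]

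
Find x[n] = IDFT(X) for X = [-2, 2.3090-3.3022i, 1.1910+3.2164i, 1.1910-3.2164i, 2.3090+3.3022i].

x[n] = (1/5) Σ(k=0 to 4) X[k] · e^(2πikn/5)

Computing each x[n]:
x[0] = 1
x[1] = 0
x[2] = 1
x[3] = -3
x[4] = -1

x = [1, 0, 1, -3, -1]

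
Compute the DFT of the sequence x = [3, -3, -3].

X[k] = Σ(n=0 to 2) x[n] · ω_3^(nk)
where ω_3 = e^(-2πi/3)

Computing each X[k]:
X[0] = -3
X[1] = 6
X[2] = 6

X = [-3, 6, 6]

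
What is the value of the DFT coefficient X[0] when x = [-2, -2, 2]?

X[0] = Σ(n=0 to 2) x[n] · ω_3^0 = Σ x[n]
= (-2) + (-2) + (2)

X[0] = -2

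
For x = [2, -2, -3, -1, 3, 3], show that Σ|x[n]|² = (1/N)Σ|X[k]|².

Time domain:
Σ|x[n]|² = |2|² + |-2|² + |-3|² + |-1|² + |3|² + |3|² = 36.0000

Frequency domain:
(1/6)Σ|X[k]|² = (1/6)(|2|² + |3.5000+9.5263i|² + |0.5000-0.8660i|² + |2|² + |0.5000+0.8660i|² + |3.5000-9.5263i|²) = (1/6)·216.0000 = 36.0000

Both sides agree, confirming Parseval's theorem.

Σ|x[n]|² = (1/N)Σ|X[k]|² = 36.0000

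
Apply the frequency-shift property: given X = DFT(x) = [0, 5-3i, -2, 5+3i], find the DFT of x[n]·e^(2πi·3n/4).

Modulation property: DFT(ω_4^(-3n)·x[n]) = X[(k-3) mod 4], so circularly shift X by 3 positions.

X[k-3] = [5-3i, -2, 5+3i, 0]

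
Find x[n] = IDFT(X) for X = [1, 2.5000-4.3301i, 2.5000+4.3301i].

x[n] = (1/3) Σ(k=0 to 2) X[k] · e^(2πikn/3)

Computing each x[n]:
x[0] = 2
x[1] = 2
x[2] = -3

x = [2, 2, -3]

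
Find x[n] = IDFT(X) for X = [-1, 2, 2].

x[n] = (1/3) Σ(k=0 to 2) X[k] · e^(2πikn/3)

Computing each x[n]:
x[0] = 1
x[1] = -1
x[2] = -1

x = [1, -1, -1]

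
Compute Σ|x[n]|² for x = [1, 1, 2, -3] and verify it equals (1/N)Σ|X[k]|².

Time domain:
Σ|x[n]|² = |1|² + |1|² + |2|² + |-3|² = 15.0000

Frequency domain:
(1/4)Σ|X[k]|² = (1/4)(|1|² + |-1-4i|² + |5|² + |-1+4i|²) = (1/4)·60.0000 = 15.0000

Both sides agree, confirming Parseval's theorem.

Σ|x[n]|² = (1/N)Σ|X[k]|² = 15.0000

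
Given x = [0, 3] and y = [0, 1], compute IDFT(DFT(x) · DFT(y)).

(x ⊛ y)[n] = Σ(m=0 to 1) x[m] · y[(n-m) mod 2]

Computing each output sample:
(x ⊛ y)[0] = 3
(x ⊛ y)[1] = 0

x ⊛ y = [3, 0]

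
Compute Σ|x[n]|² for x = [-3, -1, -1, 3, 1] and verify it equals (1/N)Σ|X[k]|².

Time domain:
Σ|x[n]|² = |-3|² + |-1|² + |-1|² + |3|² + |1|² = 21.0000

Frequency domain:
(1/5)Σ|X[k]|² = (1/5)(|-1|² + |-4.6180+4.2533i|² + |-2.3820-2.6287i|² + |-2.3820+2.6287i|² + |-4.6180-4.2533i|²) = (1/5)·105.0000 = 21.0000

Both sides agree, confirming Parseval's theorem.

Σ|x[n]|² = (1/N)Σ|X[k]|² = 21.0000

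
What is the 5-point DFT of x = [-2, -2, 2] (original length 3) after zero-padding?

Original 3-point DFT: [-2, -2.0000+3.4641i, -2.0000-3.4641i]
Zero-padded 5-point DFT provides frequency interpolation.

DFT_5([x, 0, ...]) = [-2, -4.2361+0.7265i, 0.2361+3.0777i, 0.2361-3.0777i, -4.2361-0.7265i]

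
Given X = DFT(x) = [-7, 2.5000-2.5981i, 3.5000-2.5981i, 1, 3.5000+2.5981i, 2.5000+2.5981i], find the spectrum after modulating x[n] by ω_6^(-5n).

Modulation property: DFT(ω_6^(-5n)·x[n]) = X[(k-5) mod 6], so circularly shift X by 5 positions.

X[k-5] = [2.5000-2.5981i, 3.5000-2.5981i, 1, 3.5000+2.5981i, 2.5000+2.5981i, -7]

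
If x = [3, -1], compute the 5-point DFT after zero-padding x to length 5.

Original 2-point DFT: [2, 4]
Zero-padded 5-point DFT provides frequency interpolation.

DFT_5([x, 0, ...]) = [2, 2.6910+0.9511i, 3.8090+0.5878i, 3.8090-0.5878i, 2.6910-0.9511i]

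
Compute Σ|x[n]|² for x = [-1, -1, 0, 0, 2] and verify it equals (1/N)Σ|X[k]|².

Time domain:
Σ|x[n]|² = |-1|² + |-1|² + |0|² + |0|² + |2|² = 6.0000

Frequency domain:
(1/5)Σ|X[k]|² = (1/5)(|0|² + |-0.6910+2.8532i|² + |-1.8090+1.7634i|² + |-1.8090-1.7634i|² + |-0.6910-2.8532i|²) = (1/5)·30.0000 = 6.0000

Both sides agree, confirming Parseval's theorem.

Σ|x[n]|² = (1/N)Σ|X[k]|² = 6.0000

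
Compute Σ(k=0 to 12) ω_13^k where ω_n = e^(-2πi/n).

Sum of all nth roots of unity equals 0 for n > 1 (geometric series with r ≠ 1).

0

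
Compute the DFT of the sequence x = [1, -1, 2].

X[k] = Σ(n=0 to 2) x[n] · ω_3^(nk)
where ω_3 = e^(-2πi/3)

Computing each X[k]:
X[0] = 2
X[1] = 0.5000+2.5981i
X[2] = 0.5000-2.5981i

X = [2, 0.5000+2.5981i, 0.5000-2.5981i]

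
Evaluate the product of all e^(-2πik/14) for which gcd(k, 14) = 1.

The primitive 14th roots of unity are ω_14^k for k coprime to 14: k ∈ {1, 3, 5, 9, 11, 13}
Their product equals the constant term of the cyclotomic polynomial Φ_14(x) up to sign.
For n ≥ 3, the product of all primitive nth roots of unity is 1. (For n=1 it is 1; for n=2 it is -1.)

1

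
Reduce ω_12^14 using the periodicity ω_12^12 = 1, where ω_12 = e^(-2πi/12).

Since ω_12^12 = 1, powers reduce modulo 12.
14 mod 12 = 2
So ω_12^14 = ω_12^2 = e^(-2πi·2/12)

ω_12^14 = ω_12^2 = 0.5000-0.8660i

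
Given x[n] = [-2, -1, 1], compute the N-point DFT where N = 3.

X[k] = Σ(n=0 to 2) x[n] · ω_3^(nk)
where ω_3 = e^(-2πi/3)

Computing each X[k]:
X[0] = -2
X[1] = -2.0000+1.7321i
X[2] = -2.0000-1.7321i

X = [-2, -2.0000+1.7321i, -2.0000-1.7321i]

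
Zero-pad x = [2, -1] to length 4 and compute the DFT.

Original 2-point DFT: [1, 3]
Zero-padded 4-point DFT provides frequency interpolation.

DFT_4([x, 0, ...]) = [1, 2+1i, 3, 2-1i]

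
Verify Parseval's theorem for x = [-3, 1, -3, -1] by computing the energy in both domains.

Time domain:
Σ|x[n]|² = |-3|² + |1|² + |-3|² + |-1|² = 20.0000

Frequency domain:
(1/4)Σ|X[k]|² = (1/4)(|-6|² + |-2i|² + |-6|² + |2i|²) = (1/4)·80.0000 = 20.0000

Both sides agree, confirming Parseval's theorem.

Σ|x[n]|² = (1/N)Σ|X[k]|² = 20.0000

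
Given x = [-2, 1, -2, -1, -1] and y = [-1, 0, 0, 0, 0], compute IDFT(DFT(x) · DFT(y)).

(x ⊛ y)[n] = Σ(m=0 to 4) x[m] · y[(n-m) mod 5]

Computing each output sample:
(x ⊛ y)[0] = 2
(x ⊛ y)[1] = -1
(x ⊛ y)[2] = 2
(x ⊛ y)[3] = 1
(x ⊛ y)[4] = 1

x ⊛ y = [2, -1, 2, 1, 1]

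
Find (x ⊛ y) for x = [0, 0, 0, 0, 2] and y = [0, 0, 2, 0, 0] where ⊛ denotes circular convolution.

(x ⊛ y)[n] = Σ(m=0 to 4) x[m] · y[(n-m) mod 5]

Computing each output sample:
(x ⊛ y)[0] = 0
(x ⊛ y)[1] = 4
(x ⊛ y)[2] = 0
(x ⊛ y)[3] = 0
(x ⊛ y)[4] = 0

x ⊛ y = [0, 4, 0, 0, 0]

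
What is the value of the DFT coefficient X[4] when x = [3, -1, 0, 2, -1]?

X[4] = Σ(n=0 to 4) x[n] · ω_5^(4n) where ω_5 = e^(-2πi/5)
= (3)·ω_5^0 + (-1)·ω_5^4 + (0)·ω_5^8 + (2)·ω_5^12 + (-1)·ω_5^16

X[4] = 0.7639-1.1756i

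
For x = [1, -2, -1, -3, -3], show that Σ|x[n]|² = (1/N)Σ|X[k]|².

Time domain:
Σ|x[n]|² = |1|² + |-2|² + |-1|² + |-3|² + |-3|² = 24.0000

Frequency domain:
(1/5)Σ|X[k]|² = (1/5)(|-8|² + |2.6910-2.1266i|² + |3.8090+1.3143i|² + |3.8090-1.3143i|² + |2.6910+2.1266i|²) = (1/5)·120.0000 = 24.0000

Both sides agree, confirming Parseval's theorem.

Σ|x[n]|² = (1/N)Σ|X[k]|² = 24.0000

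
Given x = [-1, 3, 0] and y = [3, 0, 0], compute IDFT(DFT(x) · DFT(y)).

(x ⊛ y)[n] = Σ(m=0 to 2) x[m] · y[(n-m) mod 3]

Computing each output sample:
(x ⊛ y)[0] = -3
(x ⊛ y)[1] = 9
(x ⊛ y)[2] = 0

x ⊛ y = [-3, 9, 0]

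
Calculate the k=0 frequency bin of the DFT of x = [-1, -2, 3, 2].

X[0] = Σ(n=0 to 3) x[n] · ω_4^0 = Σ x[n]
= (-1) + (-2) + (3) + (2)

X[0] = 2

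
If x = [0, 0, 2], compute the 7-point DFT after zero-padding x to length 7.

Original 3-point DFT: [2, -1.0000+1.7321i, -1.0000-1.7321i]
Zero-padded 7-point DFT provides frequency interpolation.

DFT_7([x, 0, ...]) = [2, -0.4450-1.9499i, -1.8019+0.8678i, 1.2470+1.5637i, 1.2470-1.5637i, -1.8019-0.8678i, -0.4450+1.9499i]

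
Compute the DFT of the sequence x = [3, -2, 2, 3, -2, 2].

X[k] = Σ(n=0 to 5) x[n] · ω_6^(nk)
where ω_6 = e^(-2πi/6)

Computing each X[k]:
X[0] = 6
X[1] = 0
X[2] = 6.0000+6.9282i
X[3] = 0
X[4] = 6.0000-6.9282i
X[5] = 0

X = [6, 0, 6.0000+6.9282i, 0, 6.0000-6.9282i, 0]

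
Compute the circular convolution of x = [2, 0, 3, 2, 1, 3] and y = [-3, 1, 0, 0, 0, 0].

(x ⊛ y)[n] = Σ(m=0 to 5) x[m] · y[(n-m) mod 6]

Computing each output sample:
(x ⊛ y)[0] = -3
(x ⊛ y)[1] = 2
(x ⊛ y)[2] = -9
(x ⊛ y)[3] = -3
(x ⊛ y)[4] = -1
(x ⊛ y)[5] = -8

x ⊛ y = [-3, 2, -9, -3, -1, -8]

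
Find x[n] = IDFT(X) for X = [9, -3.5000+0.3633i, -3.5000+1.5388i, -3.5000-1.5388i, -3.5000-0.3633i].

x[n] = (1/5) Σ(k=0 to 4) X[k] · e^(2πikn/5)

Computing each x[n]:
x[0] = -1
x[1] = 2
x[2] = 3
x[3] = 2
x[4] = 3

x = [-1, 2, 3, 2, 3]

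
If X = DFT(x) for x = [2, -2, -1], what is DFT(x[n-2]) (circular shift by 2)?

Time shift by 2: X_shifted[k] = ω_3^(2k) · X[k]
Shifted x = [-2, -1, 2]

DFT(x[n-2]) = [-1, -2.5000+2.5981i, -2.5000-2.5981i]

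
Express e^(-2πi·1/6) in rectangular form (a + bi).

ω_6^1 = e^(-2πi·1/6)
= cos(-2π·1/6) + i·sin(-2π·1/6)
= cos(-2π/6) + i·sin(-2π/6)

ω_6^1 = cos(-2π/6) + i·sin(-2π/6) = 0.5000-0.8660i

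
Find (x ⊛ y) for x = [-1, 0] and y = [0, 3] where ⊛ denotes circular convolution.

(x ⊛ y)[n] = Σ(m=0 to 1) x[m] · y[(n-m) mod 2]

Computing each output sample:
(x ⊛ y)[0] = 0
(x ⊛ y)[1] = -3

x ⊛ y = [0, -3]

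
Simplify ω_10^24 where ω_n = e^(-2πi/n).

Since ω_10^10 = 1, powers reduce modulo 10.
24 mod 10 = 4
So ω_10^24 = ω_10^4 = e^(-2πi·4/10)

ω_10^24 = ω_10^4 = -0.8090-0.5878i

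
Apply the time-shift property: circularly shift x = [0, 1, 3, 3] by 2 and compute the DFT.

Time shift by 2: X_shifted[k] = ω_4^(2k) · X[k]
Shifted x = [3, 3, 0, 1]

DFT(x[n-2]) = [7, 3-2i, -1, 3+2i]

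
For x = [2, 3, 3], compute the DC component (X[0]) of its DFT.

X[0] = Σ(n=0 to 2) x[n] · ω_3^0 = Σ x[n]
= (2) + (3) + (3)

X[0] = 8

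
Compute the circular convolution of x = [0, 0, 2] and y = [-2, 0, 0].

(x ⊛ y)[n] = Σ(m=0 to 2) x[m] · y[(n-m) mod 3]

Computing each output sample:
(x ⊛ y)[0] = 0
(x ⊛ y)[1] = 0
(x ⊛ y)[2] = -4

x ⊛ y = [0, 0, -4]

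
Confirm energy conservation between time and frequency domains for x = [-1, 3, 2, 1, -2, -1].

Time domain:
Σ|x[n]|² = |-1|² + |3|² + |2|² + |1|² + |-2|² + |-1|² = 20.0000

Frequency domain:
(1/6)Σ|X[k]|² = (1/6)(|2|² + |-1.0000-6.9282i|² + |-1|² + |-4|² + |-1|² + |-1.0000+6.9282i|²) = (1/6)·120.0000 = 20.0000

Both sides agree, confirming Parseval's theorem.

Σ|x[n]|² = (1/N)Σ|X[k]|² = 20.0000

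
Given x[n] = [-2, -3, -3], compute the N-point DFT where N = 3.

X[k] = Σ(n=0 to 2) x[n] · ω_3^(nk)
where ω_3 = e^(-2πi/3)

Computing each X[k]:
X[0] = -8
X[1] = 1
X[2] = 1

X = [-8, 1, 1]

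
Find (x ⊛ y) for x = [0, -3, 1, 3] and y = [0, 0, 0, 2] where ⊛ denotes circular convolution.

(x ⊛ y)[n] = Σ(m=0 to 3) x[m] · y[(n-m) mod 4]

Computing each output sample:
(x ⊛ y)[0] = -6
(x ⊛ y)[1] = 2
(x ⊛ y)[2] = 6
(x ⊛ y)[3] = 0

x ⊛ y = [-6, 2, 6, 0]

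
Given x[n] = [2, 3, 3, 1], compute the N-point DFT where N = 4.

X[k] = Σ(n=0 to 3) x[n] · ω_4^(nk)
where ω_4 = e^(-2πi/4)

Computing each X[k]:
X[0] = 9
X[1] = -1-2i
X[2] = 1
X[3] = -1+2i

X = [9, -1-2i, 1, -1+2i]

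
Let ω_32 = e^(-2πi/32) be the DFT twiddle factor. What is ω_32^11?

ω_32^11 = e^(-2πi·11/32)
= cos(-2π·11/32) + i·sin(-2π·11/32)
= cos(-22π/32) + i·sin(-22π/32)

ω_32^11 = cos(-22π/32) + i·sin(-22π/32) = -0.5556-0.8315i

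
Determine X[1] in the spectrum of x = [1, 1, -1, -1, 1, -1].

X[1] = Σ(n=0 to 5) x[n] · ω_6^(1n) where ω_6 = e^(-2πi/6)
= (1)·ω_6^0 + (1)·ω_6^1 + (-1)·ω_6^2 + (-1)·ω_6^3 + (1)·ω_6^4 + (-1)·ω_6^5

X[1] = 2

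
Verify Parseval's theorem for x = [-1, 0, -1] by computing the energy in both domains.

Time domain:
Σ|x[n]|² = |-1|² + |0|² + |-1|² = 2.0000

Frequency domain:
(1/3)Σ|X[k]|² = (1/3)(|-2|² + |-0.5000-0.8660i|² + |-0.5000+0.8660i|²) = (1/3)·6.0000 = 2.0000

Both sides agree, confirming Parseval's theorem.

Σ|x[n]|² = (1/N)Σ|X[k]|² = 2.0000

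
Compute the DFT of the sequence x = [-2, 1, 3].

X[k] = Σ(n=0 to 2) x[n] · ω_3^(nk)
where ω_3 = e^(-2πi/3)

Computing each X[k]:
X[0] = 2
X[1] = -4.0000+1.7321i
X[2] = -4.0000-1.7321i

X = [2, -4.0000+1.7321i, -4.0000-1.7321i]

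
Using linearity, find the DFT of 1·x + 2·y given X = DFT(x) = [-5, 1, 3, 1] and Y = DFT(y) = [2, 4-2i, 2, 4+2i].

By linearity: DFT(1x + 2y) = 1·DFT(x) + 2·DFT(y)
= 1·[-5, 1, 3, 1] + 2·[2, 4-2i, 2, 4+2i]

Computing element-wise:
Z[0] = 1·(-5) + 2·(2) = -1
Z[1] = 1·(1) + 2·(4-2i) = 9-4i
Z[2] = 1·(3) + 2·(2) = 7
Z[3] = 1·(1) + 2·(4+2i) = 9+4i

DFT(1x + 2y) = 1·X + 2·Y = [-1, 9-4i, 7, 9+4i]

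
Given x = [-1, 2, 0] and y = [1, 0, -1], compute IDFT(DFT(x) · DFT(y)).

(x ⊛ y)[n] = Σ(m=0 to 2) x[m] · y[(n-m) mod 3]

Computing each output sample:
(x ⊛ y)[0] = -3
(x ⊛ y)[1] = 2
(x ⊛ y)[2] = 1

x ⊛ y = [-3, 2, 1]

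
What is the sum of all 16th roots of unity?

Sum of all nth roots of unity equals 0 for n > 1 (geometric series with r ≠ 1).

0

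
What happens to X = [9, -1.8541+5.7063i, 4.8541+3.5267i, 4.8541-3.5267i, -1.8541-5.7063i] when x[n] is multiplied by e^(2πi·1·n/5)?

Modulation property: DFT(ω_5^(-1n)·x[n]) = X[(k-1) mod 5], so circularly shift X by 1 positions.

X[k-1] = [-1.8541-5.7063i, 9, -1.8541+5.7063i, 4.8541+3.5267i, 4.8541-3.5267i]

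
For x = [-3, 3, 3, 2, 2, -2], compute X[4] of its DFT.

X[4] = Σ(n=0 to 5) x[n] · ω_6^(4n) where ω_6 = e^(-2πi/6)
= (-3)·ω_6^0 + (3)·ω_6^4 + (3)·ω_6^8 + (2)·ω_6^12 + (2)·ω_6^16 + (-2)·ω_6^20

X[4] = -4.0000+3.4641i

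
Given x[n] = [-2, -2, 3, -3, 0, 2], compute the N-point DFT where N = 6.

X[k] = Σ(n=0 to 5) x[n] · ω_6^(nk)
where ω_6 = e^(-2πi/6)

Computing each X[k]:
X[0] = -2
X[1] = -0.5000+0.8660i
X[2] = -6.5000+6.0622i
X[3] = 4
X[4] = -6.5000-6.0622i
X[5] = -0.5000-0.8660i

X = [-2, -0.5000+0.8660i, -6.5000+6.0622i, 4, -6.5000-6.0622i, -0.5000-0.8660i]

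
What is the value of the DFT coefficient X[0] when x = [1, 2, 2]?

X[0] = Σ(n=0 to 2) x[n] · ω_3^0 = Σ x[n]
= (1) + (2) + (2)

X[0] = 5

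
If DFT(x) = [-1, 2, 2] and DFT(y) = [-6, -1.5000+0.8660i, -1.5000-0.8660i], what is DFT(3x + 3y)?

By linearity: DFT(3x + 3y) = 3·DFT(x) + 3·DFT(y)
= 3·[-1, 2, 2] + 3·[-6, -1.5000+0.8660i, -1.5000-0.8660i]

Computing element-wise:
Z[0] = 3·(-1) + 3·(-6) = -21
Z[1] = 3·(2) + 3·(-1.5000+0.8660i) = 1.5000+2.5980i
Z[2] = 3·(2) + 3·(-1.5000-0.8660i) = 1.5000-2.5980i

DFT(3x + 3y) = 3·X + 3·Y = [-21, 1.5000+2.5980i, 1.5000-2.5980i]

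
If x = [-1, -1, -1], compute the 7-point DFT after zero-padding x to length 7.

Original 3-point DFT: [-3, 0, 0]
Zero-padded 7-point DFT provides frequency interpolation.

DFT_7([x, 0, ...]) = [-3, -1.4010+1.7568i, 0.1235+0.5410i, -0.7225-0.3479i, -0.7225+0.3479i, 0.1235-0.5410i, -1.4010-1.7568i]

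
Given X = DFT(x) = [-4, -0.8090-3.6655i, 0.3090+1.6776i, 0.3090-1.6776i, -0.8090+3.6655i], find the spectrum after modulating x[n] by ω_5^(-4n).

Modulation property: DFT(ω_5^(-4n)·x[n]) = X[(k-4) mod 5], so circularly shift X by 4 positions.

X[k-4] = [-0.8090-3.6655i, 0.3090+1.6776i, 0.3090-1.6776i, -0.8090+3.6655i, -4]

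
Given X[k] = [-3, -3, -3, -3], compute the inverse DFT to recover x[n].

x[n] = (1/4) Σ(k=0 to 3) X[k] · e^(2πikn/4)

Computing each x[n]:
x[0] = -3
x[1] = 0
x[2] = 0
x[3] = 0

x = [-3, 0, 0, 0]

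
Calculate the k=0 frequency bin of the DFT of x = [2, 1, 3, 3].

X[0] = Σ(n=0 to 3) x[n] · ω_4^0 = Σ x[n]
= (2) + (1) + (3) + (3)

X[0] = 9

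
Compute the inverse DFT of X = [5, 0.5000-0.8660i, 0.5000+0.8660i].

x[n] = (1/3) Σ(k=0 to 2) X[k] · e^(2πikn/3)

Computing each x[n]:
x[0] = 2
x[1] = 2
x[2] = 1

x = [2, 2, 1]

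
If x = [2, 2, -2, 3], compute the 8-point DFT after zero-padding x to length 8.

Original 4-point DFT: [5, 4+1i, -5, 4-1i]
Zero-padded 8-point DFT provides frequency interpolation.

DFT_8([x, 0, ...]) = [5, 1.2929-1.5355i, 4+1i, 2.7071-5.5355i, -5, 2.7071+5.5355i, 4-1i, 1.2929+1.5355i]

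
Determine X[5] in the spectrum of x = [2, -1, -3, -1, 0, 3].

X[5] = Σ(n=0 to 5) x[n] · ω_6^(5n) where ω_6 = e^(-2πi/6)
= (2)·ω_6^0 + (-1)·ω_6^5 + (-3)·ω_6^10 + (-1)·ω_6^15 + (0)·ω_6^20 + (3)·ω_6^25

X[5] = 5.5000-6.0622i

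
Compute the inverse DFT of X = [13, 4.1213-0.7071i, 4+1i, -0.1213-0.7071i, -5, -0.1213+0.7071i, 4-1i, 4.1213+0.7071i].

x[n] = (1/8) Σ(k=0 to 7) X[k] · e^(2πikn/8)

Computing each x[n]:
x[0] = 3
x[1] = 3
x[2] = 0
x[3] = 2
x[4] = 1
x[5] = 1
x[6] = 0
x[7] = 3

x = [3, 3, 0, 2, 1, 1, 0, 3]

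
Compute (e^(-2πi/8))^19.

Since ω_8^8 = 1, powers reduce modulo 8.
19 mod 8 = 3
So ω_8^19 = ω_8^3 = e^(-2πi·3/8)

ω_8^19 = ω_8^3 = -0.7071-0.7071i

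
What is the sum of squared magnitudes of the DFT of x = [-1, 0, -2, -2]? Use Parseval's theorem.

Parseval: Σ|x[n]|² = (1/N)Σ|X[k]|², so Σ|X[k]|² = N·Σ|x[n]|² = 4·9.0000

Σ|X[k]|² = N·Σ|x[n]|² = 4·9.0000 = 36.0000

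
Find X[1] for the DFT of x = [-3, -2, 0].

X[1] = Σ(n=0 to 2) x[n] · ω_3^(1n) where ω_3 = e^(-2πi/3)
= (-3)·ω_3^0 + (-2)·ω_3^1 + (0)·ω_3^2

X[1] = -2.0000+1.7321i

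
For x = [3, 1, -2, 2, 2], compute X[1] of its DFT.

X[1] = Σ(n=0 to 4) x[n] · ω_5^(1n) where ω_5 = e^(-2πi/5)
= (3)·ω_5^0 + (1)·ω_5^1 + (-2)·ω_5^2 + (2)·ω_5^3 + (2)·ω_5^4

X[1] = 3.9271+3.3022i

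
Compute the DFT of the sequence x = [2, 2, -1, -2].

X[k] = Σ(n=0 to 3) x[n] · ω_4^(nk)
where ω_4 = e^(-2πi/4)

Computing each X[k]:
X[0] = 1
X[1] = 3-4i
X[2] = 1
X[3] = 3+4i

X = [1, 3-4i, 1, 3+4i]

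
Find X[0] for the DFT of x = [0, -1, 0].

X[0] = Σ(n=0 to 2) x[n] · ω_3^0 = Σ x[n]
= (0) + (-1) + (0)

X[0] = -1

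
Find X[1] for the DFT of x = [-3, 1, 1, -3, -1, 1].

X[1] = Σ(n=0 to 5) x[n] · ω_6^(1n) where ω_6 = e^(-2πi/6)
= (-3)·ω_6^0 + (1)·ω_6^1 + (1)·ω_6^2 + (-3)·ω_6^3 + (-1)·ω_6^4 + (1)·ω_6^5

X[1] = 1.0000-1.7321i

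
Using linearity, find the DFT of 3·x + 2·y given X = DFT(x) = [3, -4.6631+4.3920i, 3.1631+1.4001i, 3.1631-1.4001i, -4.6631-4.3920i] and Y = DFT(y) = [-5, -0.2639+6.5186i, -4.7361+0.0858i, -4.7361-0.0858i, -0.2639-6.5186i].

By linearity: DFT(3x + 2y) = 3·DFT(x) + 2·DFT(y)
= 3·[3, -4.6631+4.3920i, 3.1631+1.4001i, 3.1631-1.4001i, -4.6631-4.3920i] + 2·[-5, -0.2639+6.5186i, -4.7361+0.0858i, -4.7361-0.0858i, -0.2639-6.5186i]

Computing element-wise:
Z[0] = 3·(3) + 2·(-5) = -1
Z[1] = 3·(-4.6631+4.3920i) + 2·(-0.2639+6.5186i) = -14.5171+26.2132i
Z[2] = 3·(3.1631+1.4001i) + 2·(-4.7361+0.0858i) = 0.0171+4.3719i
Z[3] = 3·(3.1631-1.4001i) + 2·(-4.7361-0.0858i) = 0.0171-4.3719i
Z[4] = 3·(-4.6631-4.3920i) + 2·(-0.2639-6.5186i) = -14.5171-26.2132i

DFT(3x + 2y) = 3·X + 2·Y = [-1, -14.5171+26.2132i, 0.0171+4.3719i, 0.0171-4.3719i, -14.5171-26.2132i]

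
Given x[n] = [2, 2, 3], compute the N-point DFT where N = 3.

X[k] = Σ(n=0 to 2) x[n] · ω_3^(nk)
where ω_3 = e^(-2πi/3)

Computing each X[k]:
X[0] = 7
X[1] = -0.5000+0.8660i
X[2] = -0.5000-0.8660i

X = [7, -0.5000+0.8660i, -0.5000-0.8660i]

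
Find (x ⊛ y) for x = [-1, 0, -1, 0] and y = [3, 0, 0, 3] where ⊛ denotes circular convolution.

(x ⊛ y)[n] = Σ(m=0 to 3) x[m] · y[(n-m) mod 4]

Computing each output sample:
(x ⊛ y)[0] = -3
(x ⊛ y)[1] = -3
(x ⊛ y)[2] = -3
(x ⊛ y)[3] = -3

x ⊛ y = [-3, -3, -3, -3]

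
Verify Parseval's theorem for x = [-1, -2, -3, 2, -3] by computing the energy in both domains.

Time domain:
Σ|x[n]|² = |-1|² + |-2|² + |-3|² + |2|² + |-3|² = 27.0000

Frequency domain:
(1/5)Σ|X[k]|² = (1/5)(|-7|² + |-1.7361+1.9879i|² + |2.7361-5.3431i|² + |2.7361+5.3431i|² + |-1.7361-1.9879i|²) = (1/5)·135.0000 = 27.0000

Both sides agree, confirming Parseval's theorem.

Σ|x[n]|² = (1/N)Σ|X[k]|² = 27.0000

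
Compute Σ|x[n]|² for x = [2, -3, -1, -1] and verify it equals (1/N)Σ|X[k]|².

Time domain:
Σ|x[n]|² = |2|² + |-3|² + |-1|² + |-1|² = 15.0000

Frequency domain:
(1/4)Σ|X[k]|² = (1/4)(|-3|² + |3+2i|² + |5|² + |3-2i|²) = (1/4)·60.0000 = 15.0000

Both sides agree, confirming Parseval's theorem.

Σ|x[n]|² = (1/N)Σ|X[k]|² = 15.0000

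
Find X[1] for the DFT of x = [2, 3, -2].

X[1] = Σ(n=0 to 2) x[n] · ω_3^(1n) where ω_3 = e^(-2πi/3)
= (2)·ω_3^0 + (3)·ω_3^1 + (-2)·ω_3^2

X[1] = 1.5000-4.3301i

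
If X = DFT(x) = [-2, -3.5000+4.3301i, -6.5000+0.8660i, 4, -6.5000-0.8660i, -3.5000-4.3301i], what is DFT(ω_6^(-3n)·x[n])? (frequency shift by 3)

Modulation property: DFT(ω_6^(-3n)·x[n]) = X[(k-3) mod 6], so circularly shift X by 3 positions.

X[k-3] = [4, -6.5000-0.8660i, -3.5000-4.3301i, -2, -3.5000+4.3301i, -6.5000+0.8660i]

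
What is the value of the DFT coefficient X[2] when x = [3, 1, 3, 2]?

X[2] = Σ(n=0 to 3) x[n] · ω_4^(2n) where ω_4 = e^(-2πi/4)
= (3)·ω_4^0 + (1)·ω_4^2 + (3)·ω_4^4 + (2)·ω_4^6

X[2] = 3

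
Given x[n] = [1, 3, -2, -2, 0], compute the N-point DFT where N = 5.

X[k] = Σ(n=0 to 4) x[n] · ω_5^(nk)
where ω_5 = e^(-2πi/5)

Computing each X[k]:
X[0] = 0
X[1] = 5.1631-2.8532i
X[2] = -2.6631-1.7634i
X[3] = -2.6631+1.7634i
X[4] = 5.1631+2.8532i

X = [0, 5.1631-2.8532i, -2.6631-1.7634i, -2.6631+1.7634i, 5.1631+2.8532i]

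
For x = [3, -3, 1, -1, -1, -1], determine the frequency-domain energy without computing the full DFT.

Parseval: Σ|x[n]|² = (1/N)Σ|X[k]|², so Σ|X[k]|² = N·Σ|x[n]|² = 6·22.0000

Σ|X[k]|² = N·Σ|x[n]|² = 6·22.0000 = 132.0000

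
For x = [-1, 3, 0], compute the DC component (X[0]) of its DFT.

X[0] = Σ(n=0 to 2) x[n] · ω_3^0 = Σ x[n]
= (-1) + (3) + (0)

X[0] = 2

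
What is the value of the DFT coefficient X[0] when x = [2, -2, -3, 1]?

X[0] = Σ(n=0 to 3) x[n] · ω_4^0 = Σ x[n]
= (2) + (-2) + (-3) + (1)

X[0] = -2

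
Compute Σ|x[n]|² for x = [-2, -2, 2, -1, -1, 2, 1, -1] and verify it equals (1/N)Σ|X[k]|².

Time domain:
Σ|x[n]|² = |-2|² + |-2|² + |2|² + |-1|² + |-1|² + |2|² + |1|² + |-1|² = 20.0000

Frequency domain:
(1/8)Σ|X[k]|² = (1/8)(|-2|² + |-3.8284+1.8284i|² + |-6-2i|² + |1.8284+3.8284i|² + |2|² + |1.8284-3.8284i|² + |-6+2i|² + |-3.8284-1.8284i|²) = (1/8)·160.0000 = 20.0000

Both sides agree, confirming Parseval's theorem.

Σ|x[n]|² = (1/N)Σ|X[k]|² = 20.0000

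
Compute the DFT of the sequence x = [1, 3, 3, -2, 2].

X[k] = Σ(n=0 to 4) x[n] · ω_5^(nk)
where ω_5 = e^(-2πi/5)

Computing each X[k]:
X[0] = 7
X[1] = 1.7361-3.8900i
X[2] = -2.7361+4.1675i
X[3] = -2.7361-4.1675i
X[4] = 1.7361+3.8900i

X = [7, 1.7361-3.8900i, -2.7361+4.1675i, -2.7361-4.1675i, 1.7361+3.8900i]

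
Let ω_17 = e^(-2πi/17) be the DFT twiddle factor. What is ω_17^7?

ω_17^7 = e^(-2πi·7/17)
= cos(-2π·7/17) + i·sin(-2π·7/17)
= cos(-14π/17) + i·sin(-14π/17)

ω_17^7 = cos(-14π/17) + i·sin(-14π/17) = -0.8502-0.5264i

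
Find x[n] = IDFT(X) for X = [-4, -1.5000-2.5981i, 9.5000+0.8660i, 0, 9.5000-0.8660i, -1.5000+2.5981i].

x[n] = (1/6) Σ(k=0 to 5) X[k] · e^(2πikn/6)

Computing each x[n]:
x[0] = 2
x[1] = -2
x[2] = -1
x[3] = 3
x[4] = -3
x[5] = -3

x = [2, -2, -1, 3, -3, -3]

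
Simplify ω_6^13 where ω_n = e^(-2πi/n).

Since ω_6^6 = 1, powers reduce modulo 6.
13 mod 6 = 1
So ω_6^13 = ω_6^1 = e^(-2πi·1/6)

ω_6^13 = ω_6^1 = 0.5000-0.8660i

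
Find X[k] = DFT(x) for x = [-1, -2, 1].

X[k] = Σ(n=0 to 2) x[n] · ω_3^(nk)
where ω_3 = e^(-2πi/3)

Computing each X[k]:
X[0] = -2
X[1] = -0.5000+2.5981i
X[2] = -0.5000-2.5981i

X = [-2, -0.5000+2.5981i, -0.5000-2.5981i]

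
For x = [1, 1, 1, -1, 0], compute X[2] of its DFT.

X[2] = Σ(n=0 to 4) x[n] · ω_5^(2n) where ω_5 = e^(-2πi/5)
= (1)·ω_5^0 + (1)·ω_5^2 + (1)·ω_5^4 + (-1)·ω_5^6 + (0)·ω_5^8

X[2] = 0.1910+1.3143i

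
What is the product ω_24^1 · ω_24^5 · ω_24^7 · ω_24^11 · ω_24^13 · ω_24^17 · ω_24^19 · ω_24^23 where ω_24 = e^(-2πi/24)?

The primitive 24th roots of unity are ω_24^k for k coprime to 24: k ∈ {1, 5, 7, 11, 13, 17, 19, 23}
Their product equals the constant term of the cyclotomic polynomial Φ_24(x) up to sign.
For n ≥ 3, the product of all primitive nth roots of unity is 1. (For n=1 it is 1; for n=2 it is -1.)

1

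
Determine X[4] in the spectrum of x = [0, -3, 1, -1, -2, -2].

X[4] = Σ(n=0 to 5) x[n] · ω_6^(4n) where ω_6 = e^(-2πi/6)
= (0)·ω_6^0 + (-3)·ω_6^4 + (1)·ω_6^8 + (-1)·ω_6^12 + (-2)·ω_6^16 + (-2)·ω_6^20

X[4] = 2.0000-3.4641i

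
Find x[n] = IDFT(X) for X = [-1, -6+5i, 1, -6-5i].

x[n] = (1/4) Σ(k=0 to 3) X[k] · e^(2πikn/4)

Computing each x[n]:
x[0] = -3
x[1] = -3
x[2] = 3
x[3] = 2

x = [-3, -3, 3, 2]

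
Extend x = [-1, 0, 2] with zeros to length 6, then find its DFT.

Original 3-point DFT: [1, -2.0000+1.7321i, -2.0000-1.7321i]
Zero-padded 6-point DFT provides frequency interpolation.

DFT_6([x, 0, ...]) = [1, -2.0000-1.7321i, -2.0000+1.7321i, 1, -2.0000-1.7321i, -2.0000+1.7321i]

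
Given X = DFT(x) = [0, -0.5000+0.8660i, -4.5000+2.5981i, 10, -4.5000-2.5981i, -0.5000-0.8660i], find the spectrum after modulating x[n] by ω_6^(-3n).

Modulation property: DFT(ω_6^(-3n)·x[n]) = X[(k-3) mod 6], so circularly shift X by 3 positions.

X[k-3] = [10, -4.5000-2.5981i, -0.5000-0.8660i, 0, -0.5000+0.8660i, -4.5000+2.5981i]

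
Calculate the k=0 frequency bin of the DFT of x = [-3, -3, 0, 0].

X[0] = Σ(n=0 to 3) x[n] · ω_4^0 = Σ x[n]
= (-3) + (-3) + (0) + (0)

X[0] = -6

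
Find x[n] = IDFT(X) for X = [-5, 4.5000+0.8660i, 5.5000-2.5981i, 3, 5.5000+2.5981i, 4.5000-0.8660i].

x[n] = (1/6) Σ(k=0 to 5) X[k] · e^(2πikn/6)

Computing each x[n]:
x[0] = 3
x[1] = -1
x[2] = -3
x[3] = -1
x[4] = -1
x[5] = -2

x = [3, -1, -3, -1, -1, -2]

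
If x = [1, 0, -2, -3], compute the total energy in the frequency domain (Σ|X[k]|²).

Parseval: Σ|x[n]|² = (1/N)Σ|X[k]|², so Σ|X[k]|² = N·Σ|x[n]|² = 4·14.0000

Σ|X[k]|² = N·Σ|x[n]|² = 4·14.0000 = 56.0000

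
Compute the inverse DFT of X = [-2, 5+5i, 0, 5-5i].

x[n] = (1/4) Σ(k=0 to 3) X[k] · e^(2πikn/4)

Computing each x[n]:
x[0] = 2
x[1] = -3
x[2] = -3
x[3] = 2

x = [2, -3, -3, 2]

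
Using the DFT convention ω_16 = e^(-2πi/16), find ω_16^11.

ω_16^11 = e^(-2πi·11/16)
= cos(-2π·11/16) + i·sin(-2π·11/16)
= cos(-22π/16) + i·sin(-22π/16)

ω_16^11 = cos(-22π/16) + i·sin(-22π/16) = -0.3827+0.9239i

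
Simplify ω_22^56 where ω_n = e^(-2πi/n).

Since ω_22^22 = 1, powers reduce modulo 22.
56 mod 22 = 12
So ω_22^56 = ω_22^12 = e^(-2πi·12/22)

ω_22^56 = ω_22^12 = -0.9595+0.2817i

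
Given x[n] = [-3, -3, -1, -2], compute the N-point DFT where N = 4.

X[k] = Σ(n=0 to 3) x[n] · ω_4^(nk)
where ω_4 = e^(-2πi/4)

Computing each X[k]:
X[0] = -9
X[1] = -2+1i
X[2] = 1
X[3] = -2-1i

X = [-9, -2+1i, 1, -2-1i]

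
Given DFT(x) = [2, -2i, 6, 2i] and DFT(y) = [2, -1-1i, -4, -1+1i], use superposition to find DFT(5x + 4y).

By linearity: DFT(5x + 4y) = 5·DFT(x) + 4·DFT(y)
= 5·[2, -2i, 6, 2i] + 4·[2, -1-1i, -4, -1+1i]

Computing element-wise:
Z[0] = 5·(2) + 4·(2) = 18
Z[1] = 5·(-2i) + 4·(-1-1i) = -4-14i
Z[2] = 5·(6) + 4·(-4) = 14
Z[3] = 5·(2i) + 4·(-1+1i) = -4+14i

DFT(5x + 4y) = 5·X + 4·Y = [18, -4-14i, 14, -4+14i]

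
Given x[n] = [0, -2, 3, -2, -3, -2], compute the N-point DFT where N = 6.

X[k] = Σ(n=0 to 5) x[n] · ω_6^(nk)
where ω_6 = e^(-2πi/6)

Computing each X[k]:
X[0] = -6
X[1] = -5.1962i
X[2] = 5.1962i
X[3] = 6
X[4] = -5.1962i
X[5] = 5.1962i

X = [-6, -5.1962i, 5.1962i, 6, -5.1962i, 5.1962i]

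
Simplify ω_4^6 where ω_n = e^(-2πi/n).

Since ω_4^4 = 1, powers reduce modulo 4.
6 mod 4 = 2
So ω_4^6 = ω_4^2 = e^(-2πi·2/4)

ω_4^6 = ω_4^2 = -1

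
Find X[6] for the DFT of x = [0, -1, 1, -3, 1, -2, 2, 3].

X[6] = Σ(n=0 to 7) x[n] · ω_8^(6n) where ω_8 = e^(-2πi/8)
= (0)·ω_8^0 + (-1)·ω_8^6 + (1)·ω_8^12 + (-3)·ω_8^18 + (1)·ω_8^24 + (-2)·ω_8^30 + (2)·ω_8^36 + (3)·ω_8^42

X[6] = -2-3i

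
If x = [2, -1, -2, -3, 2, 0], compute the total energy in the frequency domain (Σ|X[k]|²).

Parseval: Σ|x[n]|² = (1/N)Σ|X[k]|², so Σ|X[k]|² = N·Σ|x[n]|² = 6·22.0000

Σ|X[k]|² = N·Σ|x[n]|² = 6·22.0000 = 132.0000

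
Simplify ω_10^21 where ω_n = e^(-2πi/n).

Since ω_10^10 = 1, powers reduce modulo 10.
21 mod 10 = 1
So ω_10^21 = ω_10^1 = e^(-2πi·1/10)

ω_10^21 = ω_10^1 = 0.8090-0.5878i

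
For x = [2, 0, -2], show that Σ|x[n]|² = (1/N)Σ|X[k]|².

Time domain:
Σ|x[n]|² = |2|² + |0|² + |-2|² = 8.0000

Frequency domain:
(1/3)Σ|X[k]|² = (1/3)(|0|² + |3.0000-1.7321i|² + |3.0000+1.7321i|²) = (1/3)·24.0000 = 8.0000

Both sides agree, confirming Parseval's theorem.

Σ|x[n]|² = (1/N)Σ|X[k]|² = 8.0000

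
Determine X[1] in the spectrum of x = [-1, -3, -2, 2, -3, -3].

X[1] = Σ(n=0 to 5) x[n] · ω_6^(1n) where ω_6 = e^(-2πi/6)
= (-1)·ω_6^0 + (-3)·ω_6^1 + (-2)·ω_6^2 + (2)·ω_6^3 + (-3)·ω_6^4 + (-3)·ω_6^5

X[1] = -3.5000-0.8660i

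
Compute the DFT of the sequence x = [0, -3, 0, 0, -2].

X[k] = Σ(n=0 to 4) x[n] · ω_5^(nk)
where ω_5 = e^(-2πi/5)

Computing each X[k]:
X[0] = -5
X[1] = -1.5451+0.9511i
X[2] = 4.0451+0.5878i
X[3] = 4.0451-0.5878i
X[4] = -1.5451-0.9511i

X = [-5, -1.5451+0.9511i, 4.0451+0.5878i, 4.0451-0.5878i, -1.5451-0.9511i]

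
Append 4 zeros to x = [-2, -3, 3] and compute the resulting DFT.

Original 3-point DFT: [-2, -2.0000+5.1962i, -2.0000-5.1962i]
Zero-padded 7-point DFT provides frequency interpolation.

DFT_7([x, 0, ...]) = [-2, -4.5380-0.5793i, -4.0353+4.2264i, 2.5734+3.6471i, 2.5734-3.6471i, -4.0353-4.2264i, -4.5380+0.5793i]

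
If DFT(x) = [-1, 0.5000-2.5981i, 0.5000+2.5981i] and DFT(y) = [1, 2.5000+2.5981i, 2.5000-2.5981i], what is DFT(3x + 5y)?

By linearity: DFT(3x + 5y) = 3·DFT(x) + 5·DFT(y)
= 3·[-1, 0.5000-2.5981i, 0.5000+2.5981i] + 5·[1, 2.5000+2.5981i, 2.5000-2.5981i]

Computing element-wise:
Z[0] = 3·(-1) + 5·(1) = 2
Z[1] = 3·(0.5000-2.5981i) + 5·(2.5000+2.5981i) = 14.0000+5.1962i
Z[2] = 3·(0.5000+2.5981i) + 5·(2.5000-2.5981i) = 14.0000-5.1962i

DFT(3x + 5y) = 3·X + 5·Y = [2, 14.0000+5.1962i, 14.0000-5.1962i]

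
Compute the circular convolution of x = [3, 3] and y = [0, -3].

(x ⊛ y)[n] = Σ(m=0 to 1) x[m] · y[(n-m) mod 2]

Computing each output sample:
(x ⊛ y)[0] = -9
(x ⊛ y)[1] = -9

x ⊛ y = [-9, -9]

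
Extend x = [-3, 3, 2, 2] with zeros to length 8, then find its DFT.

Original 4-point DFT: [4, -5-1i, -6, -5+1i]
Zero-padded 8-point DFT provides frequency interpolation.

DFT_8([x, 0, ...]) = [4, -2.2929-5.5355i, -5-1i, -3.7071-1.5355i, -6, -3.7071+1.5355i, -5+1i, -2.2929+5.5355i]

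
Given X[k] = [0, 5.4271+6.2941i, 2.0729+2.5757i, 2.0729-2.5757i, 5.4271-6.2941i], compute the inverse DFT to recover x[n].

x[n] = (1/5) Σ(k=0 to 4) X[k] · e^(2πikn/5)

Computing each x[n]:
x[0] = 3
x[1] = -3
x[2] = -2
x[3] = -1
x[4] = 3

x = [3, -3, -2, -1, 3]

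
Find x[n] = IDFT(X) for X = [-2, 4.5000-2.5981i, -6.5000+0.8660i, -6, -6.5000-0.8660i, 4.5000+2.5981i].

x[n] = (1/6) Σ(k=0 to 5) X[k] · e^(2πikn/6)

Computing each x[n]:
x[0] = -2
x[1] = 3
x[2] = 0
x[3] = -3
x[4] = -2
x[5] = 2

x = [-2, 3, 0, -3, -2, 2]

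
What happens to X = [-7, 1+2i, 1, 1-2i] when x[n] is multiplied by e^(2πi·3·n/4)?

Modulation property: DFT(ω_4^(-3n)·x[n]) = X[(k-3) mod 4], so circularly shift X by 3 positions.

X[k-3] = [1+2i, 1, 1-2i, -7]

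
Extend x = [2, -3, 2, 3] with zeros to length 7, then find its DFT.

Original 4-point DFT: [4, 6i, 4, -6i]
Zero-padded 7-point DFT provides frequency interpolation.

DFT_7([x, 0, ...]) = [4, -3.0184-0.9060i, 2.7361+6.1380i, 5.2823-0.0595i, 5.2823+0.0595i, 2.7361-6.1380i, -3.0184+0.9060i]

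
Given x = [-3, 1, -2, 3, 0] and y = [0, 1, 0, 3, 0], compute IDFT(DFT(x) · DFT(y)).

(x ⊛ y)[n] = Σ(m=0 to 4) x[m] · y[(n-m) mod 5]

Computing each output sample:
(x ⊛ y)[0] = -6
(x ⊛ y)[1] = 6
(x ⊛ y)[2] = 1
(x ⊛ y)[3] = -11
(x ⊛ y)[4] = 6

x ⊛ y = [-6, 6, 1, -11, 6]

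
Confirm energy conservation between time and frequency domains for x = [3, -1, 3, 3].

Time domain:
Σ|x[n]|² = |3|² + |-1|² + |3|² + |3|² = 28.0000

Frequency domain:
(1/4)Σ|X[k]|² = (1/4)(|8|² + |4i|² + |4|² + |-4i|²) = (1/4)·112.0000 = 28.0000

Both sides agree, confirming Parseval's theorem.

Σ|x[n]|² = (1/N)Σ|X[k]|² = 28.0000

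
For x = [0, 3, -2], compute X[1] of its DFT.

X[1] = Σ(n=0 to 2) x[n] · ω_3^(1n) where ω_3 = e^(-2πi/3)
= (0)·ω_3^0 + (3)·ω_3^1 + (-2)·ω_3^2

X[1] = -0.5000-4.3301i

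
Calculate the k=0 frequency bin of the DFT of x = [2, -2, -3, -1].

X[0] = Σ(n=0 to 3) x[n] · ω_4^0 = Σ x[n]
= (2) + (-2) + (-3) + (-1)

X[0] = -4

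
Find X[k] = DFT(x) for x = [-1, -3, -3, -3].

X[k] = Σ(n=0 to 3) x[n] · ω_4^(nk)
where ω_4 = e^(-2πi/4)

Computing each X[k]:
X[0] = -10
X[1] = 2
X[2] = 2
X[3] = 2

X = [-10, 2, 2, 2]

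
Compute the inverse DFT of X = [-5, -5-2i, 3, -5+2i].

x[n] = (1/4) Σ(k=0 to 3) X[k] · e^(2πikn/4)

Computing each x[n]:
x[0] = -3
x[1] = -1
x[2] = 2
x[3] = -3

x = [-3, -1, 2, -3]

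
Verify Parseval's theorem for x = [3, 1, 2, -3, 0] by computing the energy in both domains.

Time domain:
Σ|x[n]|² = |3|² + |1|² + |2|² + |-3|² + |0|² = 23.0000

Frequency domain:
(1/5)Σ|X[k]|² = (1/5)(|3|² + |4.1180-3.8900i|² + |1.8820+4.1675i|² + |1.8820-4.1675i|² + |4.1180+3.8900i|²) = (1/5)·115.0000 = 23.0000

Both sides agree, confirming Parseval's theorem.

Σ|x[n]|² = (1/N)Σ|X[k]|² = 23.0000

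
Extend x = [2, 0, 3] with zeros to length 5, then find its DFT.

Original 3-point DFT: [5, 0.5000+2.5981i, 0.5000-2.5981i]
Zero-padded 5-point DFT provides frequency interpolation.

DFT_5([x, 0, ...]) = [5, -0.4271-1.7634i, 2.9271+2.8532i, 2.9271-2.8532i, -0.4271+1.7634i]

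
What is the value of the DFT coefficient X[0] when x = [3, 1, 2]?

X[0] = Σ(n=0 to 2) x[n] · ω_3^0 = Σ x[n]
= (3) + (1) + (2)

X[0] = 6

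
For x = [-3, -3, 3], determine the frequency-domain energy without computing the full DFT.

Parseval: Σ|x[n]|² = (1/N)Σ|X[k]|², so Σ|X[k]|² = N·Σ|x[n]|² = 3·27.0000

Σ|X[k]|² = N·Σ|x[n]|² = 3·27.0000 = 81.0000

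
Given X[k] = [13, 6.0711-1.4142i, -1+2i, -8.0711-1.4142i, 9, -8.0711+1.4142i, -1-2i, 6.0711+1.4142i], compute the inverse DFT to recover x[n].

x[n] = (1/8) Σ(k=0 to 7) X[k] · e^(2πikn/8)

Computing each x[n]:
x[0] = 2
x[1] = 3
x[2] = 3
x[3] = -1
x[4] = 3
x[5] = -3
x[6] = 3
x[7] = 3

x = [2, 3, 3, -1, 3, -3, 3, 3]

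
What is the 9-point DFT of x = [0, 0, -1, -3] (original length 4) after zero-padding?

Original 4-point DFT: [-4, 1-3i, 2, 1+3i]
Zero-padded 9-point DFT provides frequency interpolation.

DFT_9([x, 0, ...]) = [-4, 1.3264+3.5829i, 2.4397-2.2561i, -2.5000-0.8660i, 0.7340+1.9553i, 0.7340-1.9553i, -2.5000+0.8660i, 2.4397+2.2561i, 1.3264-3.5829i]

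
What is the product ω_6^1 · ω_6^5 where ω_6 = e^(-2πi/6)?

The primitive 6th roots of unity are ω_6^k for k coprime to 6: k ∈ {1, 5}
Their product equals the constant term of the cyclotomic polynomial Φ_6(x) up to sign.
For n ≥ 3, the product of all primitive nth roots of unity is 1. (For n=1 it is 1; for n=2 it is -1.)

1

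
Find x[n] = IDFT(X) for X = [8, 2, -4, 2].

x[n] = (1/4) Σ(k=0 to 3) X[k] · e^(2πikn/4)

Computing each x[n]:
x[0] = 2
x[1] = 3
x[2] = 0
x[3] = 3

x = [2, 3, 0, 3]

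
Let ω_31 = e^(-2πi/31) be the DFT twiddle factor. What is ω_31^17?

ω_31^17 = e^(-2πi·17/31)
= cos(-2π·17/31) + i·sin(-2π·17/31)
= cos(-34π/31) + i·sin(-34π/31)

ω_31^17 = cos(-34π/31) + i·sin(-34π/31) = -0.9541+0.2994i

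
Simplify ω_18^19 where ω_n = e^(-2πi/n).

Since ω_18^18 = 1, powers reduce modulo 18.
19 mod 18 = 1
So ω_18^19 = ω_18^1 = e^(-2πi·1/18)

ω_18^19 = ω_18^1 = 0.9397-0.3420i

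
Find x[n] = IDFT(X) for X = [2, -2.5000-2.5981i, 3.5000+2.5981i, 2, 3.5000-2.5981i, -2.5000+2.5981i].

x[n] = (1/6) Σ(k=0 to 5) X[k] · e^(2πikn/6)

Computing each x[n]:
x[0] = 1
x[1] = -1
x[2] = 2
x[3] = 2
x[4] = -1
x[5] = -1

x = [1, -1, 2, 2, -1, -1]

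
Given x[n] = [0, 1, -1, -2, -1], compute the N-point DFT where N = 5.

X[k] = Σ(n=0 to 4) x[n] · ω_5^(nk)
where ω_5 = e^(-2πi/5)

Computing each X[k]:
X[0] = -3
X[1] = 2.4271-2.4899i
X[2] = -0.9271-0.2245i
X[3] = -0.9271+0.2245i
X[4] = 2.4271+2.4899i

X = [-3, 2.4271-2.4899i, -0.9271-0.2245i, -0.9271+0.2245i, 2.4271+2.4899i]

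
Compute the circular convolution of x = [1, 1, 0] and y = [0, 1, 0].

(x ⊛ y)[n] = Σ(m=0 to 2) x[m] · y[(n-m) mod 3]

Computing each output sample:
(x ⊛ y)[0] = 0
(x ⊛ y)[1] = 1
(x ⊛ y)[2] = 1

x ⊛ y = [0, 1, 1]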